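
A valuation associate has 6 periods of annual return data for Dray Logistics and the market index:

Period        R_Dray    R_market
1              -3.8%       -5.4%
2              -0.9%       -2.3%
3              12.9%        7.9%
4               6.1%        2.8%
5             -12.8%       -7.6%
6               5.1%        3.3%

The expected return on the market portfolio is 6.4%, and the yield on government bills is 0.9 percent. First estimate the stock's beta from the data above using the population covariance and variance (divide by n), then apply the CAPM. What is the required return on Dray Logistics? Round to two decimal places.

Mean R_i = (-3.8 − 0.9 + 12.9 + 6.1 − 12.8 + 5.1) / 6 = 1.1000%
Mean R_m = (-5.4 − 2.3 + 7.9 + 2.8 − 7.6 + 3.3) / 6 = -0.2167%
Σ(R_i − R̄_i)(R_m − R̄_m) = 257.1200  ⇒  Cov = 257.1200 / 6 = 42.8533
Σ(R_m − R̄_m)² = 173.0683  ⇒  Var(R_m) = 173.0683 / 6 = 28.8447
β = Cov / Var(R_m) = 42.8533 / 28.8447 = 1.4857
MRP = 6.4% − 0.9% = 5.50%
E(R) = R_f + β × MRP = 0.9% + 1.4857 × 5.5% = 9.07%

9.07%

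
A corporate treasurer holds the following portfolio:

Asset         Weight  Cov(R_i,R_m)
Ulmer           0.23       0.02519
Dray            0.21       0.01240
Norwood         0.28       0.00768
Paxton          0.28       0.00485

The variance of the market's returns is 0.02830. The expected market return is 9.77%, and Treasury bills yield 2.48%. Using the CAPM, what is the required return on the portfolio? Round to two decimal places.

5.55%

β_Ulmer = 0.02519 / 0.02830 = 0.8901
β_Dray = 0.01240 / 0.02830 = 0.4382
β_Norwood = 0.00768 / 0.02830 = 0.2714
β_Paxton = 0.00485 / 0.02830 = 0.1714
β_P = Σ w_i β_i = 0.23×0.8901 + 0.21×0.4382 + 0.28×0.2714 + 0.28×0.1714 = 0.4207
MRP = 9.77% − 2.48% = 7.29%
E(R_P) = R_f + β_P × MRP = 2.48% + 0.4207 × 7.29% = 5.55%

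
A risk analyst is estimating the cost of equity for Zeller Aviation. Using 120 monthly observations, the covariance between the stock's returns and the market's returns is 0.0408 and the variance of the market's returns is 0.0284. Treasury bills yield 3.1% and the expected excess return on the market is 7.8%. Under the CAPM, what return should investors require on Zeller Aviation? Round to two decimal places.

β = Cov(R_i, R_m) / Var(R_m) = 0.0408 / 0.0284 = 1.4366
E(R) = R_f + β × MRP = 3.1% + 1.4366 × 7.8% = 14.31%

14.31%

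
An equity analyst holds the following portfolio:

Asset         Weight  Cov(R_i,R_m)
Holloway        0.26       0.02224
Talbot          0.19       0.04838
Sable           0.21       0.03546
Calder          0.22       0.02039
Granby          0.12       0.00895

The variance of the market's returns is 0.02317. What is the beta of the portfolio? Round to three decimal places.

1.208

β_Holloway = 0.02224 / 0.02317 = 0.9599
β_Talbot = 0.04838 / 0.02317 = 2.0880
β_Sable = 0.03546 / 0.02317 = 1.5304
β_Calder = 0.02039 / 0.02317 = 0.8800
β_Granby = 0.00895 / 0.02317 = 0.3863
β_P = Σ w_i β_i = 0.26×0.9599 + 0.19×2.0880 + 0.21×1.5304 + 0.22×0.8800 + 0.12×0.3863 = 1.2076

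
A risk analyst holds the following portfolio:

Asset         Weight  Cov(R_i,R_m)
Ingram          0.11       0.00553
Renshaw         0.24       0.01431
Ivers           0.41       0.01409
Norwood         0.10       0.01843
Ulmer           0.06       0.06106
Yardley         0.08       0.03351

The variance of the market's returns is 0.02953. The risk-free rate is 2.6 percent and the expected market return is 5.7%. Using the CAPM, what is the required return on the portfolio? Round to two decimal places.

4.49%

β_Ingram = 0.00553 / 0.02953 = 0.1873
β_Renshaw = 0.01431 / 0.02953 = 0.4846
β_Ivers = 0.01409 / 0.02953 = 0.4771
β_Norwood = 0.01843 / 0.02953 = 0.6241
β_Ulmer = 0.06106 / 0.02953 = 2.0677
β_Yardley = 0.03351 / 0.02953 = 1.1348
β_P = Σ w_i β_i = 0.11×0.1873 + 0.24×0.4846 + 0.41×0.4771 + 0.10×0.6241 + 0.06×2.0677 + 0.08×1.1348 = 0.6098
MRP = 5.7% − 2.6% = 3.10%
E(R_P) = R_f + β_P × MRP = 2.6% + 0.6098 × 3.1% = 4.49%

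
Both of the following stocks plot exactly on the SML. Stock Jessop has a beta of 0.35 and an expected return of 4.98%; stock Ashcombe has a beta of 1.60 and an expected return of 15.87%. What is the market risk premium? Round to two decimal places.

8.71%

Both satisfy E(R) = R_f + β·MRP, so the slope of the SML is
MRP = (15.87% − 4.98%) / (1.60 − 0.35) = 10.89% / 1.25 = 8.7120%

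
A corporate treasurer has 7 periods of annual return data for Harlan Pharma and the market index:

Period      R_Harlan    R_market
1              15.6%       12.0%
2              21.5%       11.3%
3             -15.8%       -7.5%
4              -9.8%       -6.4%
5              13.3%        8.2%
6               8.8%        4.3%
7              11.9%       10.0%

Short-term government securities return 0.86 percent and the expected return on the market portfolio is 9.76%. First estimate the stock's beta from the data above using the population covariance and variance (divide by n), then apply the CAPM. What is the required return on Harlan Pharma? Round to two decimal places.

Mean R_i = (15.6 + 21.5 − 15.8 − 9.8 + 13.3 + 8.8 + 11.9) / 7 = 6.5000%
Mean R_m = (12.0 + 11.3 − 7.5 − 6.4 + 8.2 + 4.3 + 10.0) / 7 = 4.5571%
Σ(R_i − R̄_i)(R_m − R̄_m) = 669.9200  ⇒  Cov = 669.9200 / 7 = 95.7029
Σ(R_m − R̄_m)² = 409.2571  ⇒  Var(R_m) = 409.2571 / 7 = 58.4653
β = Cov / Var(R_m) = 95.7029 / 58.4653 = 1.6369
MRP = 9.76% − 0.86% = 8.90%
E(R) = R_f + β × MRP = 0.86% + 1.6369 × 8.90% = 15.43%

15.43%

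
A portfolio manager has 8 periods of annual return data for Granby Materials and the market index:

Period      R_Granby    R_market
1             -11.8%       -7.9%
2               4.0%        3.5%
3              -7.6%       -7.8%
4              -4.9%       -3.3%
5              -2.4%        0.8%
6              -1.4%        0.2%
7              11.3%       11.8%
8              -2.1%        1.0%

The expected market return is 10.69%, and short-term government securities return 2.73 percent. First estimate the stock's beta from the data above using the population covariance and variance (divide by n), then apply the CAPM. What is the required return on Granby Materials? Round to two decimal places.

Mean R_i = (-11.8 + 4.0 − 7.6 − 4.9 − 2.4 − 1.4 + 11.3 − 2.1) / 8 = -1.8625%
Mean R_m = (-7.9 + 3.5 − 7.8 − 3.3 + 0.8 + 0.2 + 11.8 + 1.0) / 8 = -0.2125%
Σ(R_i − R̄_i)(R_m − R̄_m) = 308.5438  ⇒  Cov = 308.5438 / 8 = 38.5680
Σ(R_m − R̄_m)² = 286.9488  ⇒  Var(R_m) = 286.9488 / 8 = 35.8686
β = Cov / Var(R_m) = 38.5680 / 35.8686 = 1.0753
MRP = 10.69% − 2.73% = 7.96%
E(R) = R_f + β × MRP = 2.73% + 1.0753 × 7.96% = 11.29%

11.29%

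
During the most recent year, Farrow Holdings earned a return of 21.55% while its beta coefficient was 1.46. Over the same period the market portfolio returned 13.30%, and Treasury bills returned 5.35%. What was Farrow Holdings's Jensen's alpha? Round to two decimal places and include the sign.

Market excess return = 13.30% − 5.35% = 7.95%
CAPM benchmark = R_f + β(R_m − R_f) = 5.35% + 1.46 × 7.95% = 16.9570%
α = actual − benchmark = 21.55% − 16.9570% = +4.59%

+4.59%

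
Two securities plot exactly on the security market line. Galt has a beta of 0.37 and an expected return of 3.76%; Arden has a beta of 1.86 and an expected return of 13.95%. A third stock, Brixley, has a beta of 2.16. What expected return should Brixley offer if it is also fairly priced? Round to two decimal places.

16.00%

MRP (SML slope) = (13.95% − 3.76%) / (1.86 − 0.37) = 10.19% / 1.49 = 6.8389%
R_f (intercept) = 3.76% − 0.37 × 6.8389% = 1.2296%
E(R_Brixley) = R_f + β × MRP = 1.2296% + 2.16 × 6.8389% = 16.00%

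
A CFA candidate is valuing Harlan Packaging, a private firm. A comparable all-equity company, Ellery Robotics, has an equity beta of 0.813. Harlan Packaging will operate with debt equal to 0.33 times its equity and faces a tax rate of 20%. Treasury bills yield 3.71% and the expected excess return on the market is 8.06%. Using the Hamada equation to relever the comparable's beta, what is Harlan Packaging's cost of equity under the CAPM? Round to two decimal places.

β_L = β_U × [1 + (1 − t)(D/E)] = 0.813 × [1 + (1 − 0.20) × 0.33]
    = 0.813 × [1 + 0.80 × 0.33] = 0.813 × 1.2640 = 1.0276
E(R) = R_f + β_L × MRP = 3.71% + 1.0276 × 8.06% = 11.99%

11.99%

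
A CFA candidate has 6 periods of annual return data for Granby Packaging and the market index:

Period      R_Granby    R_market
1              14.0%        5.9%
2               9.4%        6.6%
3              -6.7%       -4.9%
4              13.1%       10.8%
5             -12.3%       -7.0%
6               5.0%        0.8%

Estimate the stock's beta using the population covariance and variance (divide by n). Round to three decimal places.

1.490

Mean R_i = (14.0 + 9.4 − 6.7 + 13.1 − 12.3 + 5.0) / 6 = 3.7500%
Mean R_m = (5.9 + 6.6 − 4.9 + 10.8 − 7.0 + 0.8) / 6 = 2.0333%
Σ(R_i − R̄_i)(R_m − R̄_m) = 363.3000  ⇒  Cov = 363.3000 / 6 = 60.5500
Σ(R_m − R̄_m)² = 243.8533  ⇒  Var(R_m) = 243.8533 / 6 = 40.6422
β = Cov / Var(R_m) = 60.5500 / 40.6422 = 1.4898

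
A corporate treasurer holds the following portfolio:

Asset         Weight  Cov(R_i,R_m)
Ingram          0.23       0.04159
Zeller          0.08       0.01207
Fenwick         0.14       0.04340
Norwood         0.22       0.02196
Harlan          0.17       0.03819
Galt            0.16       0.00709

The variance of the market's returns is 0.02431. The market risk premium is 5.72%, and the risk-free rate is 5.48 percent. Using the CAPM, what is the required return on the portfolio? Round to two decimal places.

β_Ingram = 0.04159 / 0.02431 = 1.7108
β_Zeller = 0.01207 / 0.02431 = 0.4965
β_Fenwick = 0.04340 / 0.02431 = 1.7853
β_Norwood = 0.02196 / 0.02431 = 0.9033
β_Harlan = 0.03819 / 0.02431 = 1.5710
β_Galt = 0.00709 / 0.02431 = 0.2916
β_P = Σ w_i β_i = 0.23×1.7108 + 0.08×0.4965 + 0.14×1.7853 + 0.22×0.9033 + 0.17×1.5710 + 0.16×0.2916 = 1.1956
E(R_P) = R_f + β_P × MRP = 5.48% + 1.1956 × 5.72% = 12.32%

12.32%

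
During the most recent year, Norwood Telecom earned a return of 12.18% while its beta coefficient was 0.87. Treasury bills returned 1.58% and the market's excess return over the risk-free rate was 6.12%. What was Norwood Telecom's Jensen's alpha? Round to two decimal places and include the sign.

+5.28%

CAPM benchmark = R_f + β(R_m − R_f) = 1.58% + 0.87 × 6.12% = 6.9044%
α = actual − benchmark = 12.18% − 6.9044% = +5.28%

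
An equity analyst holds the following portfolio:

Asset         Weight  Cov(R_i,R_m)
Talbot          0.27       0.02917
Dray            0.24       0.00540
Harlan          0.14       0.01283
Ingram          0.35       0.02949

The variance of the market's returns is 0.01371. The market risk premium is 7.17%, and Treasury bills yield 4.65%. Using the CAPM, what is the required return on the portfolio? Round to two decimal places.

β_Talbot = 0.02917 / 0.01371 = 2.1276
β_Dray = 0.00540 / 0.01371 = 0.3939
β_Harlan = 0.01283 / 0.01371 = 0.9358
β_Ingram = 0.02949 / 0.01371 = 2.1510
β_P = Σ w_i β_i = 0.27×2.1276 + 0.24×0.3939 + 0.14×0.9358 + 0.35×2.1510 = 1.5529
E(R_P) = R_f + β_P × MRP = 4.65% + 1.5529 × 7.17% = 15.78%

15.78%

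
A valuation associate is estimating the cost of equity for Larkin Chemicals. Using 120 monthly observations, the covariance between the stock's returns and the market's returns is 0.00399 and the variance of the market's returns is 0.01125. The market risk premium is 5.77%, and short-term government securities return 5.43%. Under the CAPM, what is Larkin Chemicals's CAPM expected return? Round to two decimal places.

β = Cov(R_i, R_m) / Var(R_m) = 0.00399 / 0.01125 = 0.3547
E(R) = R_f + β × MRP = 5.43% + 0.3547 × 5.77% = 7.48%

7.48%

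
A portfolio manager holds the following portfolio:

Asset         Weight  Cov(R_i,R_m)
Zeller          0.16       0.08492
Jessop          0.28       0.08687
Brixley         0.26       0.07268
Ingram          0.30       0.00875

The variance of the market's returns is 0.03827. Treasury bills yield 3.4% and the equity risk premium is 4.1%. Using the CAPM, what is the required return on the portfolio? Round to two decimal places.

9.77%

β_Zeller = 0.08492 / 0.03827 = 2.2190
β_Jessop = 0.08687 / 0.03827 = 2.2699
β_Brixley = 0.07268 / 0.03827 = 1.8991
β_Ingram = 0.00875 / 0.03827 = 0.2286
β_P = Σ w_i β_i = 0.16×2.2190 + 0.28×2.2699 + 0.26×1.8991 + 0.30×0.2286 = 1.5530
E(R_P) = R_f + β_P × MRP = 3.4% + 1.5530 × 4.1% = 9.77%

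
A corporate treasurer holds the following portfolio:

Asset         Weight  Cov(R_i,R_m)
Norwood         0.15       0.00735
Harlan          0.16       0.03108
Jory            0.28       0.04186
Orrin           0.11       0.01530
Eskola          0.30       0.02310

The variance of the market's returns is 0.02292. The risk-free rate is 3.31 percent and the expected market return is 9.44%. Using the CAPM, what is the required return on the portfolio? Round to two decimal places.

β_Norwood = 0.00735 / 0.02292 = 0.3207
β_Harlan = 0.03108 / 0.02292 = 1.3560
β_Jory = 0.04186 / 0.02292 = 1.8264
β_Orrin = 0.01530 / 0.02292 = 0.6675
β_Eskola = 0.02310 / 0.02292 = 1.0079
β_P = Σ w_i β_i = 0.15×0.3207 + 0.16×1.3560 + 0.28×1.8264 + 0.11×0.6675 + 0.30×1.0079 = 1.1523
MRP = 9.44% − 3.31% = 6.13%
E(R_P) = R_f + β_P × MRP = 3.31% + 1.1523 × 6.13% = 10.37%

10.37%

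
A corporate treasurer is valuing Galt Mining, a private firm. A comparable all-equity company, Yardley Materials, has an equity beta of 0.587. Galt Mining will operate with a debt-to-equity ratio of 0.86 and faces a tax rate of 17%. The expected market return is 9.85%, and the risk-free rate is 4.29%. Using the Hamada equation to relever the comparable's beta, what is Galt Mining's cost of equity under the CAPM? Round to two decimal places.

β_L = β_U × [1 + (1 − t)(D/E)] = 0.587 × [1 + (1 − 0.17) × 0.86]
    = 0.587 × [1 + 0.83 × 0.86] = 0.587 × 1.7138 = 1.0060
MRP = 9.85% − 4.29% = 5.56%
E(R) = R_f + β_L × MRP = 4.29% + 1.0060 × 5.56% = 9.88%

9.88%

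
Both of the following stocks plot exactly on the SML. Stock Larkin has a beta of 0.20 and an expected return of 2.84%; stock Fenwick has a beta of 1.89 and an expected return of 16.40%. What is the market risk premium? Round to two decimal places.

Both satisfy E(R) = R_f + β·MRP, so the slope of the SML is
MRP = (16.40% − 2.84%) / (1.89 − 0.20) = 13.56% / 1.69 = 8.0237%

8.02%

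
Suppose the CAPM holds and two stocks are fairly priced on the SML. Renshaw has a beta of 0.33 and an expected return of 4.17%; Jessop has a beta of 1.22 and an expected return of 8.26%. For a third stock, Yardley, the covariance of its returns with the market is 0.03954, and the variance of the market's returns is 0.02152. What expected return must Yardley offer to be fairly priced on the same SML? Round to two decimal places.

MRP = (8.26% − 4.17%) / (1.22 − 0.33) = 4.5955%
R_f = 4.17% − 0.33 × 4.5955% = 2.6535%
β_Yardley = Cov / Var(R_m) = 0.03954 / 0.02152 = 1.8374
E(R_Yardley) = R_f + β × MRP = 2.6535% + 1.8374 × 4.5955% = 11.10%

11.10%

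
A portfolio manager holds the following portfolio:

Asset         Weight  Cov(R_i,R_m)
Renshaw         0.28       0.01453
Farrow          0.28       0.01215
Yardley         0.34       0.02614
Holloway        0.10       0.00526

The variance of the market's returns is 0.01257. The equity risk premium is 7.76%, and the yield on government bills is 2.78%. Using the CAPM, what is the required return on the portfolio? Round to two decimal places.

β_Renshaw = 0.01453 / 0.01257 = 1.1559
β_Farrow = 0.01215 / 0.01257 = 0.9666
β_Yardley = 0.02614 / 0.01257 = 2.0796
β_Holloway = 0.00526 / 0.01257 = 0.4185
β_P = Σ w_i β_i = 0.28×1.1559 + 0.28×0.9666 + 0.34×2.0796 + 0.10×0.4185 = 1.3432
E(R_P) = R_f + β_P × MRP = 2.78% + 1.3432 × 7.76% = 13.20%

13.20%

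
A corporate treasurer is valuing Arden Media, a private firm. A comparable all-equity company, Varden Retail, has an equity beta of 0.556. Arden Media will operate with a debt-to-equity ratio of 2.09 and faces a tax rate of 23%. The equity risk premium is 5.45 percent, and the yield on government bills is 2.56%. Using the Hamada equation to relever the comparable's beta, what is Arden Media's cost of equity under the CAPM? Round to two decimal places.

β_L = β_U × [1 + (1 − t)(D/E)] = 0.556 × [1 + (1 − 0.23) × 2.09]
    = 0.556 × [1 + 0.77 × 2.09] = 0.556 × 2.6093 = 1.4508
E(R) = R_f + β_L × MRP = 2.56% + 1.4508 × 5.45% = 10.47%

10.47%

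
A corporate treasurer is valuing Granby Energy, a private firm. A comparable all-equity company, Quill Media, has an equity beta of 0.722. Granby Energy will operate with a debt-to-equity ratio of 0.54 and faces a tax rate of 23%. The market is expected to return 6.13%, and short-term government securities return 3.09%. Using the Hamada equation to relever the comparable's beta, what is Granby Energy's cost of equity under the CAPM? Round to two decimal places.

6.20%

β_L = β_U × [1 + (1 − t)(D/E)] = 0.722 × [1 + (1 − 0.23) × 0.54]
    = 0.722 × [1 + 0.77 × 0.54] = 0.722 × 1.4158 = 1.0222
MRP = 6.13% − 3.09% = 3.04%
E(R) = R_f + β_L × MRP = 3.09% + 1.0222 × 3.04% = 6.20%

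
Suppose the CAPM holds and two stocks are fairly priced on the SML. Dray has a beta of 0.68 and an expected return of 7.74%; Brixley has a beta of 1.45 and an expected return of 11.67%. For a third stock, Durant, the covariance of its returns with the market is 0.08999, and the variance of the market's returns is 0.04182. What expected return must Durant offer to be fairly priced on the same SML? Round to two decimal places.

15.25%

MRP = (11.67% − 7.74%) / (1.45 − 0.68) = 5.1039%
R_f = 7.74% − 0.68 × 5.1039% = 4.2693%
β_Durant = Cov / Var(R_m) = 0.08999 / 0.04182 = 2.1518
E(R_Durant) = R_f + β × MRP = 4.2693% + 2.1518 × 5.1039% = 15.25%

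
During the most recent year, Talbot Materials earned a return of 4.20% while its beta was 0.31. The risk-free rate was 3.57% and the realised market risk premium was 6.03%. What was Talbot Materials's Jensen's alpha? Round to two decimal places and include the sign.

CAPM benchmark = R_f + β(R_m − R_f) = 3.57% + 0.31 × 6.03% = 5.4393%
α = actual − benchmark = 4.20% − 5.4393% = -1.24%

-1.24%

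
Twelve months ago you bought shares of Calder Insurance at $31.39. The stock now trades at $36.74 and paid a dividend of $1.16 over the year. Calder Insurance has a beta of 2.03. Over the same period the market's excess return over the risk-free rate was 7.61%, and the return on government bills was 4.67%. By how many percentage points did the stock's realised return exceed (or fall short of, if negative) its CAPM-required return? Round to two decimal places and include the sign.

Realised HPR = (P1 + D1 − P0) / P0 = (36.74 + 1.16 − 31.39) / 31.39 = 6.51 / 31.39 = 20.7391%
CAPM required = R_f + β·MRP = 4.67% + 2.03 × 7.61% = 20.1183%
α = realised − required = 20.7391% − 20.1183% = +0.62%

+0.62%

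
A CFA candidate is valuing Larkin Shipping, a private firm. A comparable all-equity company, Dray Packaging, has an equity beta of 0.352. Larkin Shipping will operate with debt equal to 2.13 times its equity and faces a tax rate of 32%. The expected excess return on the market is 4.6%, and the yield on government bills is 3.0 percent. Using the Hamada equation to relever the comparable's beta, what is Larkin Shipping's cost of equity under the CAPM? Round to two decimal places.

6.96%

β_L = β_U × [1 + (1 − t)(D/E)] = 0.352 × [1 + (1 − 0.32) × 2.13]
    = 0.352 × [1 + 0.68 × 2.13] = 0.352 × 2.4484 = 0.8618
E(R) = R_f + β_L × MRP = 3.0% + 0.8618 × 4.6% = 6.96%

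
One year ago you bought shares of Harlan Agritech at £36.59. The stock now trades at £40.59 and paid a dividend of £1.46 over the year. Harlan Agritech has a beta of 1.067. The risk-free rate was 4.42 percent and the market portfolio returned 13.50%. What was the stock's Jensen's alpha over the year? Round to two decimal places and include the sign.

+0.81%

Realised HPR = (P1 + D1 − P0) / P0 = (40.59 + 1.46 − 36.59) / 36.59 = 5.46 / 36.59 = 14.9221%
MRP = 13.50% − 4.42% = 9.08%
CAPM required = R_f + β·MRP = 4.42% + 1.067 × 9.08% = 14.10836%
α = realised − required = 14.9221% − 14.10836% = +0.81%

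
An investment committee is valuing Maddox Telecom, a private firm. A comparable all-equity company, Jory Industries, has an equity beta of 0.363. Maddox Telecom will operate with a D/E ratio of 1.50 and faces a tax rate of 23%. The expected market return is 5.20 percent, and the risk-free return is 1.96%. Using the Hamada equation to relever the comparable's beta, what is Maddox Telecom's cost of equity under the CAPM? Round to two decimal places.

β_L = β_U × [1 + (1 − t)(D/E)] = 0.363 × [1 + (1 − 0.23) × 1.50]
    = 0.363 × [1 + 0.77 × 1.50] = 0.363 × 2.1550 = 0.7823
MRP = 5.20% − 1.96% = 3.24%
E(R) = R_f + β_L × MRP = 1.96% + 0.7823 × 3.24% = 4.49%

4.49%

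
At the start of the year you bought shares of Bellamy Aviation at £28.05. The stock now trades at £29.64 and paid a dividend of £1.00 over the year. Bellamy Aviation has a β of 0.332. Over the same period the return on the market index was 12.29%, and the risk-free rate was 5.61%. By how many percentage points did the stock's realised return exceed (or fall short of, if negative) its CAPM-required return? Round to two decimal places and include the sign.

Realised HPR = (P1 + D1 − P0) / P0 = (29.64 + 1.00 − 28.05) / 28.05 = 2.59 / 28.05 = 9.2335%
MRP = 12.29% − 5.61% = 6.68%
CAPM required = R_f + β·MRP = 5.61% + 0.332 × 6.68% = 7.82776%
α = realised − required = 9.2335% − 7.82776% = +1.41%

+1.41%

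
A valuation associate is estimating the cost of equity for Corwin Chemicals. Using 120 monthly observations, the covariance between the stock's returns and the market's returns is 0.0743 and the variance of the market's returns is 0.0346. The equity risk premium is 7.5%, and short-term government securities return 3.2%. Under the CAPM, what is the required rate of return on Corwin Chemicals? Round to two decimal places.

19.31%

β = Cov(R_i, R_m) / Var(R_m) = 0.0743 / 0.0346 = 2.1474
E(R) = R_f + β × MRP = 3.2% + 2.1474 × 7.5% = 19.31%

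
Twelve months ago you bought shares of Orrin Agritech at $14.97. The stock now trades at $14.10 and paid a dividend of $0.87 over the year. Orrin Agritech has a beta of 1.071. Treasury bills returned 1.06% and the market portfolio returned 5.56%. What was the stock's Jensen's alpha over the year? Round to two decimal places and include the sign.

-5.88%

Realised HPR = (P1 + D1 − P0) / P0 = (14.10 + 0.87 − 14.97) / 14.97 = 0.00 / 14.97 = 0.0000%
MRP = 5.56% − 1.06% = 4.50%
CAPM required = R_f + β·MRP = 1.06% + 1.071 × 4.50% = 5.87950%
α = realised − required = 0.0000% − 5.87950% = -5.88%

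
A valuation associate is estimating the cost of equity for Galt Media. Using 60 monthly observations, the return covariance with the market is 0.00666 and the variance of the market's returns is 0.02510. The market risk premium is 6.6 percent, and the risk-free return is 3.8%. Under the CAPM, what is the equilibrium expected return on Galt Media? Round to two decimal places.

5.55%

β = Cov(R_i, R_m) / Var(R_m) = 0.00666 / 0.02510 = 0.2653
E(R) = R_f + β × MRP = 3.8% + 0.2653 × 6.6% = 5.55%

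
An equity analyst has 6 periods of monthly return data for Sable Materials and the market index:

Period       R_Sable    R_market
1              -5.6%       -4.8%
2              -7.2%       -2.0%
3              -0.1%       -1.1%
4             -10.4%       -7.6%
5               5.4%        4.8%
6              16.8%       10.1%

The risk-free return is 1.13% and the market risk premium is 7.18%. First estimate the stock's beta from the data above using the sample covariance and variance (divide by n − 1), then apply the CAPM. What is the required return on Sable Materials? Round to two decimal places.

11.88%

Mean R_i = (-5.6 − 7.2 − 0.1 − 10.4 + 5.4 + 16.8) / 6 = -0.1833%
Mean R_m = (-4.8 − 2.0 − 1.1 − 7.6 + 4.8 + 10.1) / 6 = -0.1000%
Σ(R_i − R̄_i)(R_m − R̄_m) = 315.9200  ⇒  Cov = 315.9200 / 5 = 63.1840
Σ(R_m − R̄_m)² = 211.0000  ⇒  Var(R_m) = 211.0000 / 5 = 42.2000
β = Cov / Var(R_m) = 63.1840 / 42.2000 = 1.4973
E(R) = R_f + β × MRP = 1.13% + 1.4973 × 7.18% = 11.88%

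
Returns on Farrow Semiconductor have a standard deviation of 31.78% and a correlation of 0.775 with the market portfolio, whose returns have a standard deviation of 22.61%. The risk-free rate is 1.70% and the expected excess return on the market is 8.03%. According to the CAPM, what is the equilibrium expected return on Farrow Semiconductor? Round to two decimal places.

10.45%

β = ρ × σ_i / σ_m = 0.775 × 31.78% / 22.61% = 1.0893
E(R) = 1.70% + 1.0893 × 8.03% = 10.45%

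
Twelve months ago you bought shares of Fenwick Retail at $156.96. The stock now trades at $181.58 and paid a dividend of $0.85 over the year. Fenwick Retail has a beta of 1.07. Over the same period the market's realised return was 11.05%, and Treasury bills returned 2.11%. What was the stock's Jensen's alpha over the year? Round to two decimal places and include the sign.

+4.55%

Realised HPR = (P1 + D1 − P0) / P0 = (181.58 + 0.85 − 156.96) / 156.96 = 25.47 / 156.96 = 16.2271%
MRP = 11.05% − 2.11% = 8.94%
CAPM required = R_f + β·MRP = 2.11% + 1.07 × 8.94% = 11.6758%
α = realised − required = 16.2271% − 11.6758% = +4.55%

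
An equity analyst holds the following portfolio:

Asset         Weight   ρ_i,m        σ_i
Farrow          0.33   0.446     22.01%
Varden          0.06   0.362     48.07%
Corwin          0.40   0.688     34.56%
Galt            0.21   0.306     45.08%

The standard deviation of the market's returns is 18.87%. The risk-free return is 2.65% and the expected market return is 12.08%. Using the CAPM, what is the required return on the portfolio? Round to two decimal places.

β_Farrow = 0.446 × 22.01% / 18.87% = 0.5202
β_Varden = 0.362 × 48.07% / 18.87% = 0.9222
β_Corwin = 0.688 × 34.56% / 18.87% = 1.2601
β_Galt = 0.306 × 45.08% / 18.87% = 0.7310
β_P = Σ w_i β_i = 0.33×0.5202 + 0.06×0.9222 + 0.40×1.2601 + 0.21×0.7310 = 0.8845
MRP = 12.08% − 2.65% = 9.43%
E(R_P) = R_f + β_P × MRP = 2.65% + 0.8845 × 9.43% = 10.99%

10.99%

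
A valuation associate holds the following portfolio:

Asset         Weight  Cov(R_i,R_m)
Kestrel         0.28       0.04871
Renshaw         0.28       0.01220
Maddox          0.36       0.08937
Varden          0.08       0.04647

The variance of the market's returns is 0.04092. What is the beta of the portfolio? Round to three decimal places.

1.294

β_Kestrel = 0.04871 / 0.04092 = 1.1904
β_Renshaw = 0.01220 / 0.04092 = 0.2981
β_Maddox = 0.08937 / 0.04092 = 2.1840
β_Varden = 0.04647 / 0.04092 = 1.1356
β_P = Σ w_i β_i = 0.28×1.1904 + 0.28×0.2981 + 0.36×2.1840 + 0.08×1.1356 = 1.2939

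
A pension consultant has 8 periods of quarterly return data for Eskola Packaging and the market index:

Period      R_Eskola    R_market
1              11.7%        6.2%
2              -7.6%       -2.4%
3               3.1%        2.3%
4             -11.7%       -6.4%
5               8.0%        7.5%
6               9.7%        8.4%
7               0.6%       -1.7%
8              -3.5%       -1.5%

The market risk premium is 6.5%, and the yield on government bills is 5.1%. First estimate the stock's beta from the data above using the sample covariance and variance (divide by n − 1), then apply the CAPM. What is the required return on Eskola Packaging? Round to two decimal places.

14.78%

Mean R_i = (11.7 − 7.6 + 3.1 − 11.7 + 8.0 + 9.7 + 0.6 − 3.5) / 8 = 1.2875%
Mean R_m = (6.2 − 2.4 + 2.3 − 6.4 + 7.5 + 8.4 − 1.7 − 1.5) / 8 = 1.5500%
Σ(R_i − R̄_i)(R_m − R̄_m) = 302.5350  ⇒  Cov = 302.5350 / 7 = 43.2193
Σ(R_m − R̄_m)² = 203.1800  ⇒  Var(R_m) = 203.1800 / 7 = 29.0257
β = Cov / Var(R_m) = 43.2193 / 29.0257 = 1.4890
E(R) = R_f + β × MRP = 5.1% + 1.4890 × 6.5% = 14.78%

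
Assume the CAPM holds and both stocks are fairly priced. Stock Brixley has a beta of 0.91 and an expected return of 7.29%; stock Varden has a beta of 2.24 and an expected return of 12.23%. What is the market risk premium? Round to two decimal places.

3.71%

Both satisfy E(R) = R_f + β·MRP, so the slope of the SML is
MRP = (12.23% − 7.29%) / (2.24 − 0.91) = 4.94% / 1.33 = 3.7143%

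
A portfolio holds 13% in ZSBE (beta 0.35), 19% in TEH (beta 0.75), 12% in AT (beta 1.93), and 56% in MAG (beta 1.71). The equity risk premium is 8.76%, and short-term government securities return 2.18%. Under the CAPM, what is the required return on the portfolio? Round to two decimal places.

14.24%

β_P = Σ w_i β_i = 0.13×0.35 + 0.19×0.75 + 0.12×1.93 + 0.56×1.71 = 1.3772
E(R_P) = R_f + β_P × MRP = 2.18% + 1.3772 × 8.76% = 14.24%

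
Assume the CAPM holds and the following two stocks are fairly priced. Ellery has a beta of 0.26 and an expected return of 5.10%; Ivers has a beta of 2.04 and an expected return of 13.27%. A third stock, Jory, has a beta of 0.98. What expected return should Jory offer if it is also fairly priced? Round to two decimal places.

MRP (SML slope) = (13.27% − 5.10%) / (2.04 − 0.26) = 8.17% / 1.78 = 4.5899%
R_f (intercept) = 5.10% − 0.26 × 4.5899% = 3.9066%
E(R_Jory) = R_f + β × MRP = 3.9066% + 0.98 × 4.5899% = 8.40%

8.40%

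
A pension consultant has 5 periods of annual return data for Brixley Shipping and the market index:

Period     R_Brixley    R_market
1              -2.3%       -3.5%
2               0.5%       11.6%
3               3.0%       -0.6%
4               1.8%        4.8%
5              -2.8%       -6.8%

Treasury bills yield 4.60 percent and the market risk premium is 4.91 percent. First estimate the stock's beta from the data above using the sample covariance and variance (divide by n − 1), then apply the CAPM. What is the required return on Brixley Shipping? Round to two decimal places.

Mean R_i = (-2.3 + 0.5 + 3.0 + 1.8 − 2.8) / 5 = 0.0400%
Mean R_m = (-3.5 + 11.6 − 0.6 + 4.8 − 6.8) / 5 = 1.1000%
Σ(R_i − R̄_i)(R_m − R̄_m) = 39.5100  ⇒  Cov = 39.5100 / 4 = 9.8775
Σ(R_m − R̄_m)² = 210.4000  ⇒  Var(R_m) = 210.4000 / 4 = 52.6000
β = Cov / Var(R_m) = 9.8775 / 52.6000 = 0.1878
E(R) = R_f + β × MRP = 4.60% + 0.1878 × 4.91% = 5.52%

5.52%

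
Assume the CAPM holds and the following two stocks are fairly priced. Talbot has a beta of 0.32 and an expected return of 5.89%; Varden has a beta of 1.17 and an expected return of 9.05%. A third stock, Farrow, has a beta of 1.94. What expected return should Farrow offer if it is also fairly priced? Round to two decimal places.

11.91%

MRP (SML slope) = (9.05% − 5.89%) / (1.17 − 0.32) = 3.16% / 0.85 = 3.7176%
R_f (intercept) = 5.89% − 0.32 × 3.7176% = 4.7004%
E(R_Farrow) = R_f + β × MRP = 4.7004% + 1.94 × 3.7176% = 11.91%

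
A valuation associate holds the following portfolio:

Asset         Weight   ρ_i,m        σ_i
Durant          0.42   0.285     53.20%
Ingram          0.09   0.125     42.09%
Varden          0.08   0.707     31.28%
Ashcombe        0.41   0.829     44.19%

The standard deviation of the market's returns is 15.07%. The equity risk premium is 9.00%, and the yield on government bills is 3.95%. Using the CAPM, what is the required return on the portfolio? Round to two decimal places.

18.06%

β_Durant = 0.285 × 53.20% / 15.07% = 1.0061
β_Ingram = 0.125 × 42.09% / 15.07% = 0.3491
β_Varden = 0.707 × 31.28% / 15.07% = 1.4675
β_Ashcombe = 0.829 × 44.19% / 15.07% = 2.4309
β_P = Σ w_i β_i = 0.42×1.0061 + 0.09×0.3491 + 0.08×1.4675 + 0.41×2.4309 = 1.5681
E(R_P) = R_f + β_P × MRP = 3.95% + 1.5681 × 9.00% = 18.06%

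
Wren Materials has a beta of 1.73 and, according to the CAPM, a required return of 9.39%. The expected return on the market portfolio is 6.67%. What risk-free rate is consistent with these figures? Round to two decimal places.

E(R) = R_f + β(E(R_m) − R_f) = R_f(1 − β) + β·E(R_m)
9.39% = R_f × (1 − 1.73) + 1.73 × 6.67%
9.39% = R_f × -0.73 + 11.5391%
R_f = (9.39% − 11.5391%) / -0.73 = 2.94%

2.94%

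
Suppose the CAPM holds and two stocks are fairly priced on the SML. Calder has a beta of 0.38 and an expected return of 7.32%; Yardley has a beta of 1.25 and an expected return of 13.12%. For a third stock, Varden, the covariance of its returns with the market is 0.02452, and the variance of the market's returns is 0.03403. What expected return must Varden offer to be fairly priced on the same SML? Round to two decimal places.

MRP = (13.12% − 7.32%) / (1.25 − 0.38) = 6.6667%
R_f = 7.32% − 0.38 × 6.6667% = 4.7867%
β_Varden = Cov / Var(R_m) = 0.02452 / 0.03403 = 0.7205
E(R_Varden) = R_f + β × MRP = 4.7867% + 0.7205 × 6.6667% = 9.59%

9.59%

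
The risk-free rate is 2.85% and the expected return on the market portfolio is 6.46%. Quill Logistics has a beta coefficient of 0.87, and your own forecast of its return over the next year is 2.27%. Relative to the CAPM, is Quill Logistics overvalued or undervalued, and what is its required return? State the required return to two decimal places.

MRP = 6.46% − 2.85% = 3.61%
Required return = R_f + β·MRP = 2.85% + 0.87 × 3.61% = 5.99%
Forecast 2.27% < required 5.99% → the stock plots below the SML → overvalued.

Overvalued; required return 5.99%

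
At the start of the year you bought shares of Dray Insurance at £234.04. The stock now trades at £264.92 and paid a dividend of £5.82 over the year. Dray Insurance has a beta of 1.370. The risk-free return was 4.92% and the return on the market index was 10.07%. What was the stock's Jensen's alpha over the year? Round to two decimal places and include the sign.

Realised HPR = (P1 + D1 − P0) / P0 = (264.92 + 5.82 − 234.04) / 234.04 = 36.70 / 234.04 = 15.6811%
MRP = 10.07% − 4.92% = 5.15%
CAPM required = R_f + β·MRP = 4.92% + 1.370 × 5.15% = 11.97550%
α = realised − required = 15.6811% − 11.97550% = +3.71%

+3.71%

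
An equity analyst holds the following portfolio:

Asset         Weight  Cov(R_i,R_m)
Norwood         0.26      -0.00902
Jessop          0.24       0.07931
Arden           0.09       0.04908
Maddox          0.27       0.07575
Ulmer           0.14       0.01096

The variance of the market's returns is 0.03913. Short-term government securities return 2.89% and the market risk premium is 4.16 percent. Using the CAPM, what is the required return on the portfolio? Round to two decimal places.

7.47%

β_Norwood = -0.00902 / 0.03913 = -0.2305
β_Jessop = 0.07931 / 0.03913 = 2.0268
β_Arden = 0.04908 / 0.03913 = 1.2543
β_Maddox = 0.07575 / 0.03913 = 1.9359
β_Ulmer = 0.01096 / 0.03913 = 0.2801
β_P = Σ w_i β_i = 0.26×-0.2305 + 0.24×2.0268 + 0.09×1.2543 + 0.27×1.9359 + 0.14×0.2801 = 1.1013
E(R_P) = R_f + β_P × MRP = 2.89% + 1.1013 × 4.16% = 7.47%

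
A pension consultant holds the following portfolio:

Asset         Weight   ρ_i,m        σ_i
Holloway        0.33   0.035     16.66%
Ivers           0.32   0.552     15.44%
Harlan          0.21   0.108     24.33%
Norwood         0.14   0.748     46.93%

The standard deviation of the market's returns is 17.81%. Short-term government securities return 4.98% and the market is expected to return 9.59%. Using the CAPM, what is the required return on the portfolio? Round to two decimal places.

7.15%

β_Holloway = 0.035 × 16.66% / 17.81% = 0.0327
β_Ivers = 0.552 × 15.44% / 17.81% = 0.4785
β_Harlan = 0.108 × 24.33% / 17.81% = 0.1475
β_Norwood = 0.748 × 46.93% / 17.81% = 1.9710
β_P = Σ w_i β_i = 0.33×0.0327 + 0.32×0.4785 + 0.21×0.1475 + 0.14×1.9710 = 0.4708
MRP = 9.59% − 4.98% = 4.61%
E(R_P) = R_f + β_P × MRP = 4.98% + 0.4708 × 4.61% = 7.15%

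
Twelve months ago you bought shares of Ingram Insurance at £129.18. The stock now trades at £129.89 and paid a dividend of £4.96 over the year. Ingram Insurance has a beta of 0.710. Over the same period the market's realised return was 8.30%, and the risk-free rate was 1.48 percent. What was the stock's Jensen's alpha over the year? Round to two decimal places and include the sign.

-1.93%

Realised HPR = (P1 + D1 − P0) / P0 = (129.89 + 4.96 − 129.18) / 129.18 = 5.67 / 129.18 = 4.3892%
MRP = 8.30% − 1.48% = 6.82%
CAPM required = R_f + β·MRP = 1.48% + 0.710 × 6.82% = 6.32220%
α = realised − required = 4.3892% − 6.32220% = -1.93%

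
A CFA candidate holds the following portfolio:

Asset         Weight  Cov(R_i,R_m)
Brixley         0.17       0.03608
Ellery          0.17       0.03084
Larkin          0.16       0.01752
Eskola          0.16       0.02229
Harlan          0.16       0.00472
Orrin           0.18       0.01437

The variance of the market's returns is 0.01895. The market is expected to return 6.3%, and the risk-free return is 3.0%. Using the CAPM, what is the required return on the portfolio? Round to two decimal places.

6.67%

β_Brixley = 0.03608 / 0.01895 = 1.9040
β_Ellery = 0.03084 / 0.01895 = 1.6274
β_Larkin = 0.01752 / 0.01895 = 0.9245
β_Eskola = 0.02229 / 0.01895 = 1.1763
β_Harlan = 0.00472 / 0.01895 = 0.2491
β_Orrin = 0.01437 / 0.01895 = 0.7583
β_P = Σ w_i β_i = 0.17×1.9040 + 0.17×1.6274 + 0.16×0.9245 + 0.16×1.1763 + 0.16×0.2491 + 0.18×0.7583 = 1.1128
MRP = 6.3% − 3.0% = 3.30%
E(R_P) = R_f + β_P × MRP = 3.0% + 1.1128 × 3.3% = 6.67%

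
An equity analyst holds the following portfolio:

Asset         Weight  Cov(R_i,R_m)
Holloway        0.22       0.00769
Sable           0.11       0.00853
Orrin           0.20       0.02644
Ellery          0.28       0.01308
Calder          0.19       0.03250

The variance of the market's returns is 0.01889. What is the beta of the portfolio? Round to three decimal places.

0.940

β_Holloway = 0.00769 / 0.01889 = 0.4071
β_Sable = 0.00853 / 0.01889 = 0.4516
β_Orrin = 0.02644 / 0.01889 = 1.3997
β_Ellery = 0.01308 / 0.01889 = 0.6924
β_Calder = 0.03250 / 0.01889 = 1.7205
β_P = Σ w_i β_i = 0.22×0.4071 + 0.11×0.4516 + 0.20×1.3997 + 0.28×0.6924 + 0.19×1.7205 = 0.9399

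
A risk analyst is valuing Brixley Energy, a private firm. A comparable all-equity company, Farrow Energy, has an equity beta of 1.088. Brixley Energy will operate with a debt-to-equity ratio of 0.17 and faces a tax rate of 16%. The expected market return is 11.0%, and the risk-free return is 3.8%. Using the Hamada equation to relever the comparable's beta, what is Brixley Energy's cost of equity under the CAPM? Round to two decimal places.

12.75%

β_L = β_U × [1 + (1 − t)(D/E)] = 1.088 × [1 + (1 − 0.16) × 0.17]
    = 1.088 × [1 + 0.84 × 0.17] = 1.088 × 1.1428 = 1.2434
MRP = 11.0% − 3.8% = 7.20%
E(R) = R_f + β_L × MRP = 3.8% + 1.2434 × 7.2% = 12.75%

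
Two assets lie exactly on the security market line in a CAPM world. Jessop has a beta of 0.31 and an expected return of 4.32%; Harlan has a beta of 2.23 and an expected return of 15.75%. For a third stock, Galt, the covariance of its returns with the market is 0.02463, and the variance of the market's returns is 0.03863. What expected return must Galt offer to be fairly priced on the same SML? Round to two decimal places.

6.27%

MRP = (15.75% − 4.32%) / (2.23 − 0.31) = 5.9531%
R_f = 4.32% − 0.31 × 5.9531% = 2.4745%
β_Galt = Cov / Var(R_m) = 0.02463 / 0.03863 = 0.6376
E(R_Galt) = R_f + β × MRP = 2.4745% + 0.6376 × 5.9531% = 6.27%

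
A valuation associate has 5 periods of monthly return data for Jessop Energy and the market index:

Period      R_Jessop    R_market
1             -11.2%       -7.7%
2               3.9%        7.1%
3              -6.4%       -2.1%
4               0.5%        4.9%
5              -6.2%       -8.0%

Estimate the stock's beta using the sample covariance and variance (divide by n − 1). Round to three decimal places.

Mean R_i = (-11.2 + 3.9 − 6.4 + 0.5 − 6.2) / 5 = -3.8800%
Mean R_m = (-7.7 + 7.1 − 2.1 + 4.9 − 8.0) / 5 = -1.1600%
Σ(R_i − R̄_i)(R_m − R̄_m) = 156.9160  ⇒  Cov = 156.9160 / 4 = 39.2290
Σ(R_m − R̄_m)² = 195.3920  ⇒  Var(R_m) = 195.3920 / 4 = 48.8480
β = Cov / Var(R_m) = 39.2290 / 48.8480 = 0.8031

0.803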